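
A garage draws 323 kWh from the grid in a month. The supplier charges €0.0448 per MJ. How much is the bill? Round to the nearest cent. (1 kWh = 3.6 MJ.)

€52.09

323 kWh × (3.6 MJ/kWh) = 1,163 MJ
Cost = 1,163 MJ × €0.0448/MJ = €52.09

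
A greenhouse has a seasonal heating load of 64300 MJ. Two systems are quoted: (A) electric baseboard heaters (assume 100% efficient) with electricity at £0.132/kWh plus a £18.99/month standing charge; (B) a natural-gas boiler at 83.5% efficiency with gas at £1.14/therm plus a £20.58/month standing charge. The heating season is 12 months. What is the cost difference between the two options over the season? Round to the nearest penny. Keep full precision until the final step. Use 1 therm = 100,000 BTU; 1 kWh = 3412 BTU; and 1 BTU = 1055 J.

£1506.71

Heat load = 64300 MJ = 64,300,000,000 J / 1055 = 60,947,867 BTU
Gas: input = 60,947,867 / 0.835 = 72,991,458 BTU = 729.9 therm → 729.9 × £1.14 = £832.10; + 12 × £20.58 standing = £1,079.06
Electric: 60,947,867 BTU / 3412 = 17,860 kWh → × £0.132 = £2,357.89; + 12 × £18.99 standing = £2,585.77
Difference = |£1,079.06 − £2,585.77| = £1,506.71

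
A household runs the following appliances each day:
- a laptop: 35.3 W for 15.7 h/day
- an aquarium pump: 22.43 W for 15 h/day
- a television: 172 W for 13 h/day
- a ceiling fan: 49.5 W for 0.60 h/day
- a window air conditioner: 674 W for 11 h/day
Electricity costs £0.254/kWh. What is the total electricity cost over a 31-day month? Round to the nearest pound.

£83

laptop: 35.3 W × 15.7 h × 31 d = 17,181 Wh = 17.18 kWh
aquarium pump: 22.43 W × 15 h × 31 d = 10,430 Wh = 10.43 kWh
television: 172 W × 13 h × 31 d = 69,316 Wh = 69.32 kWh
ceiling fan: 49.5 W × 0.60 h × 31 d = 921 Wh = 0.9207 kWh
window air conditioner: 674 W × 11 h × 31 d = 229,834 Wh = 229.8 kWh
Total energy = 17.18 + 10.43 + 69.32 + 0.9207 + 229.8 = 327.7 kWh
Cost = 327.7 kWh × £0.254 = £83.23 ≈ £83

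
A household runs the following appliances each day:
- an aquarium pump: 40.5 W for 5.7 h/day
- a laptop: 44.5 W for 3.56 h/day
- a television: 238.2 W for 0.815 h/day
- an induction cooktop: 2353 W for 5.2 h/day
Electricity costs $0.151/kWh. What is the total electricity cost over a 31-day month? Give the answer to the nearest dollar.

$60

aquarium pump: 40.5 W × 5.7 h × 31 d = 7,156 Wh = 7.156 kWh
laptop: 44.5 W × 3.56 h × 31 d = 4,911 Wh = 4.911 kWh
television: 238.2 W × 0.815 h × 31 d = 6,018 Wh = 6.018 kWh
induction cooktop: 2353 W × 5.2 h × 31 d = 379,304 Wh = 379.3 kWh
Total energy = 7.156 + 4.911 + 6.018 + 379.3 = 397.4 kWh
Cost = 397.4 kWh × $0.151 = $60.01 ≈ $60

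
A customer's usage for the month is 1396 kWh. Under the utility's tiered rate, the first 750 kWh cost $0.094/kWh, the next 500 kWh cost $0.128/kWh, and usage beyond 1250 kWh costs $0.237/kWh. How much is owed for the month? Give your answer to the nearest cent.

$169.10

First 750 kWh × $0.094 = $70.50
Next 500 kWh × $0.128 = $64.00
Remaining 146 kWh × $0.237 = $34.60
Total = $169.10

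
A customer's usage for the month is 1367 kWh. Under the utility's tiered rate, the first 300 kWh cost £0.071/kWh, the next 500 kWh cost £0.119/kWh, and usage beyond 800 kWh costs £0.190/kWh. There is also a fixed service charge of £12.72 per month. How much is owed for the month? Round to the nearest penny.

£201.25

First 300 kWh × £0.071 = £21.30
Next 500 kWh × £0.119 = £59.50
Remaining 567 kWh × £0.190 = £107.73
Energy charge = £188.53; + service £12.72 = £201.25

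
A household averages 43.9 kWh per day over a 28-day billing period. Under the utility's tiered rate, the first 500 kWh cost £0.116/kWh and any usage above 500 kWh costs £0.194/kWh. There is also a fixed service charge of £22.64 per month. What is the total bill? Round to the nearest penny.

£222.10

Usage = 43.9 kWh/day × 28 days = 1229.2 kWh
First 500 kWh × £0.116 = £58.00
Remaining 729.2 kWh × £0.194 = £141.46
Energy charge = £199.46; + service £22.64 = £222.10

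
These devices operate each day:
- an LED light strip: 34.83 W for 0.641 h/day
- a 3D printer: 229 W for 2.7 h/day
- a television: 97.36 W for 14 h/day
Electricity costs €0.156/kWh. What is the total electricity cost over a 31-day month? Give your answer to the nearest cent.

LED light strip: 34.83 W × 0.641 h × 31 d = 692 Wh = 0.6921 kWh
3D printer: 229 W × 2.7 h × 31 d = 19,167 Wh = 19.17 kWh
television: 97.36 W × 14 h × 31 d = 42,254 Wh = 42.25 kWh
Total energy = 0.6921 + 19.17 + 42.25 = 62.11 kWh
Cost = 62.11 kWh × €0.156 = €9.69

€9.69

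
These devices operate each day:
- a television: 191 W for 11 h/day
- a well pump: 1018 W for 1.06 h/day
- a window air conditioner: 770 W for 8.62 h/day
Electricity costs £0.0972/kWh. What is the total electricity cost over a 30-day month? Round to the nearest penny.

£28.63

television: 191 W × 11 h × 30 d = 63,030 Wh = 63.03 kWh
well pump: 1018 W × 1.06 h × 30 d = 32,372 Wh = 32.37 kWh
window air conditioner: 770 W × 8.62 h × 30 d = 199,122 Wh = 199.1 kWh
Total energy = 63.03 + 32.37 + 199.1 = 294.5 kWh
Cost = 294.5 kWh × £0.0972 = £28.63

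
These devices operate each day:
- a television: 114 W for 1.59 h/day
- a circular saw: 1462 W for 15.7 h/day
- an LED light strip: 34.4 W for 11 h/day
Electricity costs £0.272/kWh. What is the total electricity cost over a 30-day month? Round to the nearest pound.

television: 114 W × 1.59 h × 30 d = 5,438 Wh = 5.438 kWh
circular saw: 1462 W × 15.7 h × 30 d = 688,602 Wh = 688.6 kWh
LED light strip: 34.4 W × 11 h × 30 d = 11,352 Wh = 11.35 kWh
Total energy = 5.438 + 688.6 + 11.35 = 705.4 kWh
Cost = 705.4 kWh × £0.272 = £191.87 ≈ £192

£192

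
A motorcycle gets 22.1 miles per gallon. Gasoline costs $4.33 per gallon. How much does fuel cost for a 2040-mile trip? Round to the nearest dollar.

Fuel = 2040 mi / 22.1 mpg = 92.31 gal
Cost = 92.31 gal × $4.33/gal = $399.69 ≈ $400

$400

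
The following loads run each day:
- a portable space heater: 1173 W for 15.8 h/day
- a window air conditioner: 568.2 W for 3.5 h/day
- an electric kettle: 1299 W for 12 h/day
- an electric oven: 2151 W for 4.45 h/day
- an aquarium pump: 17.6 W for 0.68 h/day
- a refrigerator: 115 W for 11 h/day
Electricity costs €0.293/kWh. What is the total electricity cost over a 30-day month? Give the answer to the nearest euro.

portable space heater: 1173 W × 15.8 h × 30 d = 556,002 Wh = 556 kWh
window air conditioner: 568.2 W × 3.5 h × 30 d = 59,661 Wh = 59.66 kWh
electric kettle: 1299 W × 12 h × 30 d = 467,640 Wh = 467.6 kWh
electric oven: 2151 W × 4.45 h × 30 d = 287,158 Wh = 287.2 kWh
aquarium pump: 17.6 W × 0.68 h × 30 d = 359 Wh = 0.359 kWh
refrigerator: 115 W × 11 h × 30 d = 37,950 Wh = 37.95 kWh
Total energy = 556 + 59.66 + 467.6 + 287.2 + 0.359 + 37.95 = 1,409 kWh
Cost = 1,409 kWh × €0.293 = €412.77 ≈ €413

€413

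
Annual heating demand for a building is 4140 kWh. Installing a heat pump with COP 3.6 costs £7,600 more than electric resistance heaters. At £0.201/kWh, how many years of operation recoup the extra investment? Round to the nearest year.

Resistance: 4140 kWh × £0.201 = £832.14/yr
Heat pump: 4140 / 3.6 = 1150 kWh in → × £0.201 = £231.15/yr
Annual savings = £600.99
Payback = £7,600 / £600.99 = 12.6 years

13 years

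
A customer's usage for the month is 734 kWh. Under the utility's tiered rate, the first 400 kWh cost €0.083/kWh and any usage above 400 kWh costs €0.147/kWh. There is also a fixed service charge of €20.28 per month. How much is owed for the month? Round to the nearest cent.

€102.58

First 400 kWh × €0.083 = €33.20
Remaining 334 kWh × €0.147 = €49.10
Energy charge = €82.30; + service €20.28 = €102.58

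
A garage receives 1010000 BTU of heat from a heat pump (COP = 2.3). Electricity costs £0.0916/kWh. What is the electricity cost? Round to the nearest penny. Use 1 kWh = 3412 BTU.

£11.79

Heat delivered = 1,010,000 BTU / 3412 = 296 kWh
Electrical input = 296 kWh / 2.3 = 128.7 kWh
Cost = 128.7 × £0.0916/kWh = £11.79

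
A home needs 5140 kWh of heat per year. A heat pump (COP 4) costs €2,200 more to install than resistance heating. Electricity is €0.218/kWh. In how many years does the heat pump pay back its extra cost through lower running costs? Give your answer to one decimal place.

2.6 years

Resistance: 5140 kWh × €0.218 = €1,120.52/yr
Heat pump: 5140 / 4 = 1285 kWh in → × €0.218 = €280.13/yr
Annual savings = €840.39
Payback = €2,200 / €840.39 = 2.62 years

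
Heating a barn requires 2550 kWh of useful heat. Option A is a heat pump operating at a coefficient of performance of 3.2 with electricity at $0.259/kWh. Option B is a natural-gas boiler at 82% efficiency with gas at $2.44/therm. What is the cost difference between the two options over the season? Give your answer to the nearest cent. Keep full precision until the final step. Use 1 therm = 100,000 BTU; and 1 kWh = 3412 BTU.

$52.51

Heat load = 2550 kWh × 3412 = 8,700,600 BTU
Gas: input = 8,700,600 / 0.82 = 10,610,488 BTU = 106.1 therm → 106.1 × $2.44 = $258.90
Heat pump: 8,700,600 BTU / 3412 = 2,550 kWh heat; / 3.2 = 796.9 kWh in → × $0.259 = $206.39
Difference = |$258.90 − $206.39| = $52.51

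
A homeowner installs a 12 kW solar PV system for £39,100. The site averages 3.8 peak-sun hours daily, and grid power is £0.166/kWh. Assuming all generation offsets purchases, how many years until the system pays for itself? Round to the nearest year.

Daily generation = 12 kW × 3.8 h = 45.6 kWh
Annual generation = 45.6 × 365 = 16644 kWh
Annual savings = 16644 × £0.166 = £2,762.90
Payback = £39,100 / £2,762.90 = 14.2 years

14 years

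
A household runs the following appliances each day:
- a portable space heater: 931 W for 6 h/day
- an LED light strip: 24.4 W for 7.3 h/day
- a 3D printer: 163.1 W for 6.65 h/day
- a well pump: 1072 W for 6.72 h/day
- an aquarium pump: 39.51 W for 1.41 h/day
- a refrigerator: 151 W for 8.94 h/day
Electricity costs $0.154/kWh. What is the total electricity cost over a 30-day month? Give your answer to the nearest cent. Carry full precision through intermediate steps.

portable space heater: 931 W × 6 h × 30 d = 167,580 Wh = 167.6 kWh
LED light strip: 24.4 W × 7.3 h × 30 d = 5,344 Wh = 5.344 kWh
3D printer: 163.1 W × 6.65 h × 30 d = 32,538 Wh = 32.54 kWh
well pump: 1072 W × 6.72 h × 30 d = 216,115 Wh = 216.1 kWh
aquarium pump: 39.51 W × 1.41 h × 30 d = 1,671 Wh = 1.671 kWh
refrigerator: 151 W × 8.94 h × 30 d = 40,498 Wh = 40.5 kWh
Total energy = 167.6 + 5.344 + 32.54 + 216.1 + 1.671 + 40.5 = 463.7 kWh
Cost = 463.7 kWh × $0.154 = $71.42

$71.42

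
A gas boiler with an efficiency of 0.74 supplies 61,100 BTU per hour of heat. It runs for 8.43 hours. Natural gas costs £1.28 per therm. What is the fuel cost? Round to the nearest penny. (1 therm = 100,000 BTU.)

Heat delivered = 61,100 BTU/h × 8.43 h = 515,073 BTU
Gas input = 515,073 / 0.74 = 696,045 BTU
= 696,045 / 100,000 = 6.96 therm
Cost = 6.96 × £1.28/therm = £8.91

£8.91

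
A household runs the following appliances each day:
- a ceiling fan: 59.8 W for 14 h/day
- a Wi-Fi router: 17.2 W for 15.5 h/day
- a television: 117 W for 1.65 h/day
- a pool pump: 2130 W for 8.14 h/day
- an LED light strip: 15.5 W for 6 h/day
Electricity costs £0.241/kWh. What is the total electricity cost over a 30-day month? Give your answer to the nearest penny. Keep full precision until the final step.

ceiling fan: 59.8 W × 14 h × 30 d = 25,116 Wh = 25.12 kWh
Wi-Fi router: 17.2 W × 15.5 h × 30 d = 7,998 Wh = 7.998 kWh
television: 117 W × 1.65 h × 30 d = 5,791 Wh = 5.791 kWh
pool pump: 2130 W × 8.14 h × 30 d = 520,146 Wh = 520.1 kWh
LED light strip: 15.5 W × 6 h × 30 d = 2,790 Wh = 2.79 kWh
Total energy = 25.12 + 7.998 + 5.791 + 520.1 + 2.79 = 561.8 kWh
Cost = 561.8 kWh × £0.241 = £135.40

£135.40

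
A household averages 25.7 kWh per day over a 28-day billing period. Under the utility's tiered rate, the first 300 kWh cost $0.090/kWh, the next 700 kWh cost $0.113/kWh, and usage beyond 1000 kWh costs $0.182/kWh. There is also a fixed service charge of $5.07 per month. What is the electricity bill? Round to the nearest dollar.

Usage = 25.7 kWh/day × 28 days = 719.6 kWh
First 300 kWh × $0.090 = $27.00
Next 419.6 kWh × $0.113 = $47.41
Remaining tier: 0 kWh (not reached)
Energy charge = $74.41; + service $5.07 = $79.48 ≈ $79

$79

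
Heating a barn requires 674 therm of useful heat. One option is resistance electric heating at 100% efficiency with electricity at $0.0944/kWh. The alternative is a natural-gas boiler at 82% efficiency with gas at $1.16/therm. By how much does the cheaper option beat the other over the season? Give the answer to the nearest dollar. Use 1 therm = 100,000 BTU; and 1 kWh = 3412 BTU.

$911

Heat load = 674 therm × 100,000 = 67,400,000 BTU
Gas: input = 67,400,000 / 0.82 = 82,195,122 BTU = 822 therm → 822 × $1.16 = $953.46
Electric: 67,400,000 BTU / 3412 = 19,750 kWh → × $0.0944 = $1,864.76
Difference = |$953.46 − $1,864.76| = $911.30 ≈ $911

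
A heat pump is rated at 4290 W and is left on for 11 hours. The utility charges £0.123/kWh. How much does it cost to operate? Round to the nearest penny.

£5.80

Energy = 4290 W × 11 h = 47,190 Wh = 47.19 kWh
Cost = 47.19 kWh × £0.123/kWh = £5.80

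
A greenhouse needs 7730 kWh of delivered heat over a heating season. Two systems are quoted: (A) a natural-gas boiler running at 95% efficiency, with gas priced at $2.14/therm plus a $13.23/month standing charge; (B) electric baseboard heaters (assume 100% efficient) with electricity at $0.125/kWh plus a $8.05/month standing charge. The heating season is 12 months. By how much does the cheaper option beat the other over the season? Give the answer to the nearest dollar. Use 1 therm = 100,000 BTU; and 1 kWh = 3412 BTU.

$310

Heat load = 7730 kWh × 3412 = 26,374,760 BTU
Gas: input = 26,374,760 / 0.95 = 27,762,905 BTU = 277.6 therm → 277.6 × $2.14 = $594.13; + 12 × $13.23 standing = $752.89
Electric: 26,374,760 BTU / 3412 = 7,730 kWh → × $0.125 = $966.25; + 12 × $8.05 standing = $1,062.85
Difference = |$752.89 − $1,062.85| = $309.96 ≈ $310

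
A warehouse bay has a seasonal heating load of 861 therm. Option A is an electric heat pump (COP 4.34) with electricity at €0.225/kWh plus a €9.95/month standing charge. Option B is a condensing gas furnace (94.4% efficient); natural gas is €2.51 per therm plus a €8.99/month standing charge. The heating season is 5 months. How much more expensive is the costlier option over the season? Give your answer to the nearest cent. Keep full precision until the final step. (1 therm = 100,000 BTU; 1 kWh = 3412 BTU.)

Heat load = 861 therm × 100,000 = 86,100,000 BTU
Gas: input = 86,100,000 / 0.944 = 91,207,627 BTU = 912.1 therm → 912.1 × €2.51 = €2,289.31; + 5 × €8.99 standing = €2,334.26
Heat pump: 86,100,000 BTU / 3412 = 25,230 kWh heat; / 4.34 = 5,814 kWh in → × €0.225 = €1,308.24; + 5 × €9.95 standing = €1,357.99
Difference = |€2,334.26 − €1,357.99| = €976.27

€976.27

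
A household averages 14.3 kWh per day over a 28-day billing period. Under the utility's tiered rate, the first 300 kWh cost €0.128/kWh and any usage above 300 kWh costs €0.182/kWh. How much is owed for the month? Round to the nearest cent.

Usage = 14.3 kWh/day × 28 days = 400.4 kWh
First 300 kWh × €0.128 = €38.40
Remaining 100.4 kWh × €0.182 = €18.27
Total = €56.67

€56.67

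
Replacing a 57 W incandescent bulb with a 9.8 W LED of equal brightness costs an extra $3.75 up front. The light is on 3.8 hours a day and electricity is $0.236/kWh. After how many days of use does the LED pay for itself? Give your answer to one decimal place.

88.6 days

Power saved = 57 − 9.8 = 47.2 W
Daily energy saved = 47.2 W × 3.8 h = 179.4 Wh = 0.17936 kWh
Daily savings = 0.17936 × $0.236 = $0.0423
Payback = $3.75 / $0.0423 per day = 88.59 days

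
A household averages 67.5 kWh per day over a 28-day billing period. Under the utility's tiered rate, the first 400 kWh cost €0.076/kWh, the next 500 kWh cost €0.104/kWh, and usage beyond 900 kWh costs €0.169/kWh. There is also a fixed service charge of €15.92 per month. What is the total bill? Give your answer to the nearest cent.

€265.63

Usage = 67.5 kWh/day × 28 days = 1890 kWh
First 400 kWh × €0.076 = €30.40
Next 500 kWh × €0.104 = €52.00
Remaining 990 kWh × €0.169 = €167.31
Energy charge = €249.71; + service €15.92 = €265.63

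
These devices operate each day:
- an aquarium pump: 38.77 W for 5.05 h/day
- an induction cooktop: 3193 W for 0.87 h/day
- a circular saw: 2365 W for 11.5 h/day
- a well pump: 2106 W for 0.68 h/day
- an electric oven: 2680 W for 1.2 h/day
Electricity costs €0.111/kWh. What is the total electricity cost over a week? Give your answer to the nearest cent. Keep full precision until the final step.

€27.05

aquarium pump: 38.77 W × 5.05 h × 7 d = 1,371 Wh = 1.371 kWh
induction cooktop: 3193 W × 0.87 h × 7 d = 19,445 Wh = 19.45 kWh
circular saw: 2365 W × 11.5 h × 7 d = 190,382 Wh = 190.4 kWh
well pump: 2106 W × 0.68 h × 7 d = 10,025 Wh = 10.02 kWh
electric oven: 2680 W × 1.2 h × 7 d = 22,512 Wh = 22.51 kWh
Total energy = 1.371 + 19.45 + 190.4 + 10.02 + 22.51 = 243.7 kWh
Cost = 243.7 kWh × €0.111 = €27.05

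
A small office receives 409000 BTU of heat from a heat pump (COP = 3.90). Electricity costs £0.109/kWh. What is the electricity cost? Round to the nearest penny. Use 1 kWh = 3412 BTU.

Heat delivered = 409,000 BTU / 3412 = 119.9 kWh
Electrical input = 119.9 kWh / 3.90 = 30.74 kWh
Cost = 30.74 × £0.109/kWh = £3.35

£3.35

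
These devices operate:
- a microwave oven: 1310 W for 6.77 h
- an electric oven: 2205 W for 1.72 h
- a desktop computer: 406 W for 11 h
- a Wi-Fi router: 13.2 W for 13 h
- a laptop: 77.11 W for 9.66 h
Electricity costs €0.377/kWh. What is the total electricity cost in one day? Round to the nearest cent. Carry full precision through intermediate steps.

microwave oven: 1310 W × 6.77 h = 8,869 Wh = 8.869 kWh
electric oven: 2205 W × 1.72 h = 3,793 Wh = 3.793 kWh
desktop computer: 406 W × 11 h = 4,466 Wh = 4.466 kWh
Wi-Fi router: 13.2 W × 13 h = 172 Wh = 0.1716 kWh
laptop: 77.11 W × 9.66 h = 745 Wh = 0.7449 kWh
Total energy = 8.869 + 3.793 + 4.466 + 0.1716 + 0.7449 = 18.04 kWh
Cost = 18.04 kWh × €0.377 = €6.80

€6.80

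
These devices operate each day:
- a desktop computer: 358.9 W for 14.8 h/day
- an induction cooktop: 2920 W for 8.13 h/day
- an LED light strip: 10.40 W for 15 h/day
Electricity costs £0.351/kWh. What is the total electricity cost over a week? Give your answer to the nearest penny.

desktop computer: 358.9 W × 14.8 h × 7 d = 37,182 Wh = 37.18 kWh
induction cooktop: 2920 W × 8.13 h × 7 d = 166,177 Wh = 166.2 kWh
LED light strip: 10.40 W × 15 h × 7 d = 1,092 Wh = 1.092 kWh
Total energy = 37.18 + 166.2 + 1.092 = 204.5 kWh
Cost = 204.5 kWh × £0.351 = £71.76

£71.76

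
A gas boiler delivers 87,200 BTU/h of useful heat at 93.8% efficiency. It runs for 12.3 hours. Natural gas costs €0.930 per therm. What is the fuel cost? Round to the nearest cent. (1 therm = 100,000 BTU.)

Heat delivered = 87,200 BTU/h × 12.3 h = 1,072,560 BTU
Gas input = 1,072,560 / 0.938 = 1,143,454 BTU
= 1,143,454 / 100,000 = 11.43 therm
Cost = 11.43 × €0.930/therm = €10.63

€10.63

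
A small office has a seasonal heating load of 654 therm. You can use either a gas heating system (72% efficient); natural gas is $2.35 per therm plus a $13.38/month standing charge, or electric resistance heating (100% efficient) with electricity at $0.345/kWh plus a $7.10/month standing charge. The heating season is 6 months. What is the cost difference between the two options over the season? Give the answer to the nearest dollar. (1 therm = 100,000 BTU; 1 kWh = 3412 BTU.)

Heat load = 654 therm × 100,000 = 65,400,000 BTU
Gas: input = 65,400,000 / 0.72 = 90,833,333 BTU = 908.3 therm → 908.3 × $2.35 = $2,134.58; + 6 × $13.38 standing = $2,214.86
Electric: 65,400,000 BTU / 3412 = 19,170 kWh → × $0.345 = $6,612.84; + 6 × $7.10 standing = $6,655.44
Difference = |$2,214.86 − $6,655.44| = $4,440.57 ≈ $4441

$4441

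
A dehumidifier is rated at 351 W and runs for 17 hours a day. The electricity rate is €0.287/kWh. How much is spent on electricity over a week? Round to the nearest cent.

€11.99

Energy = 351 W × 17 h/day × 7 days = 41,769 Wh = 41.77 kWh
Cost = 41.77 kWh × €0.287/kWh = €11.99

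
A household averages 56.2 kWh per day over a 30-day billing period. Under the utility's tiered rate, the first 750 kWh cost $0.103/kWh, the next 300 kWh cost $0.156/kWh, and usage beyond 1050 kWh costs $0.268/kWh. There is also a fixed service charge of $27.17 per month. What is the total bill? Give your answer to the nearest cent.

$321.67

Usage = 56.2 kWh/day × 30 days = 1686 kWh
First 750 kWh × $0.103 = $77.25
Next 300 kWh × $0.156 = $46.80
Remaining 636 kWh × $0.268 = $170.45
Energy charge = $294.50; + service $27.17 = $321.67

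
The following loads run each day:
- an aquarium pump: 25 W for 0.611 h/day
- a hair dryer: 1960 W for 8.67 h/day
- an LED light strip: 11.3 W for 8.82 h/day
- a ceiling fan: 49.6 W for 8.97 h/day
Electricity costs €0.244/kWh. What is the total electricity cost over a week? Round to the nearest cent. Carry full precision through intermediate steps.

€29.98

aquarium pump: 25 W × 0.611 h × 7 d = 107 Wh = 0.1069 kWh
hair dryer: 1960 W × 8.67 h × 7 d = 118,952 Wh = 119 kWh
LED light strip: 11.3 W × 8.82 h × 7 d = 698 Wh = 0.6977 kWh
ceiling fan: 49.6 W × 8.97 h × 7 d = 3,114 Wh = 3.114 kWh
Total energy = 0.1069 + 119 + 0.6977 + 3.114 = 122.9 kWh
Cost = 122.9 kWh × €0.244 = €29.98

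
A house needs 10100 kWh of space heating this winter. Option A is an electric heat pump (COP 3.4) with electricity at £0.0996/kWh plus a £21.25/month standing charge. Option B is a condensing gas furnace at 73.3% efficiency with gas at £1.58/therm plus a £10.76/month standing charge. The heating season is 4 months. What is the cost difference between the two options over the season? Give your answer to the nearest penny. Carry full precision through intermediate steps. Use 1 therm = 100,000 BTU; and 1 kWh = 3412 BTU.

£404.99

Heat load = 10100 kWh × 3412 = 34,461,200 BTU
Gas: input = 34,461,200 / 0.733 = 47,013,915 BTU = 470.1 therm → 470.1 × £1.58 = £742.82; + 4 × £10.76 standing = £785.86
Heat pump: 34,461,200 BTU / 3412 = 10,100 kWh heat; / 3.4 = 2,971 kWh in → × £0.0996 = £295.87; + 4 × £21.25 standing = £380.87
Difference = |£785.86 − £380.87| = £404.99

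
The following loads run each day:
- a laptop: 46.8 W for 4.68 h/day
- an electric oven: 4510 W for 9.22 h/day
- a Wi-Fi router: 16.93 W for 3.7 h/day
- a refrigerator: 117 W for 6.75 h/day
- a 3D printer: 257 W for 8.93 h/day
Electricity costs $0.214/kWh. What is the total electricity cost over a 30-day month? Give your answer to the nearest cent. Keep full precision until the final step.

$288.57

laptop: 46.8 W × 4.68 h × 30 d = 6,571 Wh = 6.571 kWh
electric oven: 4510 W × 9.22 h × 30 d = 1,247,466 Wh = 1,247 kWh
Wi-Fi router: 16.93 W × 3.7 h × 30 d = 1,879 Wh = 1.879 kWh
refrigerator: 117 W × 6.75 h × 30 d = 23,692 Wh = 23.69 kWh
3D printer: 257 W × 8.93 h × 30 d = 68,850 Wh = 68.85 kWh
Total energy = 6.571 + 1,247 + 1.879 + 23.69 + 68.85 = 1,348 kWh
Cost = 1,348 kWh × $0.214 = $288.57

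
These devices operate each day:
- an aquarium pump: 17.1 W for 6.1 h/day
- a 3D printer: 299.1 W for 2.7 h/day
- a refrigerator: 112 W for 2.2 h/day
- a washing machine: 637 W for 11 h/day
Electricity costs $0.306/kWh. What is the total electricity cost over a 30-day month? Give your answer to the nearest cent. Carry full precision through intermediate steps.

aquarium pump: 17.1 W × 6.1 h × 30 d = 3,129 Wh = 3.129 kWh
3D printer: 299.1 W × 2.7 h × 30 d = 24,227 Wh = 24.23 kWh
refrigerator: 112 W × 2.2 h × 30 d = 7,392 Wh = 7.392 kWh
washing machine: 637 W × 11 h × 30 d = 210,210 Wh = 210.2 kWh
Total energy = 3.129 + 24.23 + 7.392 + 210.2 = 245 kWh
Cost = 245 kWh × $0.306 = $74.96

$74.96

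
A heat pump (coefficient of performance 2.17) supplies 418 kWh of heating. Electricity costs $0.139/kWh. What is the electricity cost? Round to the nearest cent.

Electrical input = 418 kWh / 2.17 = 192.6 kWh
Cost = 192.6 × $0.139/kWh = $26.78

$26.78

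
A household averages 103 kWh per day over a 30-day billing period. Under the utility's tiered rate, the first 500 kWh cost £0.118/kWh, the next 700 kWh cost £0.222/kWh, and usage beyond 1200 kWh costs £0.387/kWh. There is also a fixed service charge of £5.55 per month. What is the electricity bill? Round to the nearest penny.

£951.38

Usage = 103 kWh/day × 30 days = 3090 kWh
First 500 kWh × £0.118 = £59.00
Next 700 kWh × £0.222 = £155.40
Remaining 1890 kWh × £0.387 = £731.43
Energy charge = £945.83; + service £5.55 = £951.38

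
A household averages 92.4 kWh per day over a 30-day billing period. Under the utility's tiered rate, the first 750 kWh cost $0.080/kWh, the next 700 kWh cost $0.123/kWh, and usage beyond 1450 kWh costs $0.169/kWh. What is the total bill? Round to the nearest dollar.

$370

Usage = 92.4 kWh/day × 30 days = 2772 kWh
First 750 kWh × $0.080 = $60.00
Next 700 kWh × $0.123 = $86.10
Remaining 1322 kWh × $0.169 = $223.42
Total = $369.52 ≈ $370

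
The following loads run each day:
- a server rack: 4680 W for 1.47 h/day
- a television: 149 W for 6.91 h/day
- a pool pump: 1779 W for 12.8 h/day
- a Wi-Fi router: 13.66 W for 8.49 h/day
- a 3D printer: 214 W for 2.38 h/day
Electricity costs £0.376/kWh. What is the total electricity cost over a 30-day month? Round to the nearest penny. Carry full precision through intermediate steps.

£353.13

server rack: 4680 W × 1.47 h × 30 d = 206,388 Wh = 206.4 kWh
television: 149 W × 6.91 h × 30 d = 30,888 Wh = 30.89 kWh
pool pump: 1779 W × 12.8 h × 30 d = 683,136 Wh = 683.1 kWh
Wi-Fi router: 13.66 W × 8.49 h × 30 d = 3,479 Wh = 3.479 kWh
3D printer: 214 W × 2.38 h × 30 d = 15,280 Wh = 15.28 kWh
Total energy = 206.4 + 30.89 + 683.1 + 3.479 + 15.28 = 939.2 kWh
Cost = 939.2 kWh × £0.376 = £353.13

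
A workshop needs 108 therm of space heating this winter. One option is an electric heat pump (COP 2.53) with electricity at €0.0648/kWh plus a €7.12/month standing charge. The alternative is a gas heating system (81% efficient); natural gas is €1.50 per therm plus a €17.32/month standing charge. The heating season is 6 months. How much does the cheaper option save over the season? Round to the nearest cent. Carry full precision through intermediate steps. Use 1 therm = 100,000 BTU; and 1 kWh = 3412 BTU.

Heat load = 108 therm × 100,000 = 10,800,000 BTU
Gas: input = 10,800,000 / 0.81 = 13,333,333 BTU = 133.3 therm → 133.3 × €1.50 = €200.00; + 6 × €17.32 standing = €303.92
Heat pump: 10,800,000 BTU / 3412 = 3,165 kWh heat; / 2.53 = 1,251 kWh in → × €0.0648 = €81.07; + 6 × €7.12 standing = €123.79
Difference = |€303.92 − €123.79| = €180.13

€180.13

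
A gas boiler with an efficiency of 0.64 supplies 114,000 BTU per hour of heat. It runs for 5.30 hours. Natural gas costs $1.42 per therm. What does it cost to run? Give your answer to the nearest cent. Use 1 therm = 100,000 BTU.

Heat delivered = 114,000 BTU/h × 5.30 h = 604,200 BTU
Gas input = 604,200 / 0.64 = 944,062 BTU
= 944,062 / 100,000 = 9.441 therm
Cost = 9.441 × $1.42/therm = $13.41

$13.41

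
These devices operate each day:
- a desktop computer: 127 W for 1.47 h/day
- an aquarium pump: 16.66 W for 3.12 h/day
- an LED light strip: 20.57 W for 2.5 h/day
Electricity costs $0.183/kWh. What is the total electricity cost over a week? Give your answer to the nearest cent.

desktop computer: 127 W × 1.47 h × 7 d = 1,307 Wh = 1.307 kWh
aquarium pump: 16.66 W × 3.12 h × 7 d = 364 Wh = 0.3639 kWh
LED light strip: 20.57 W × 2.5 h × 7 d = 360 Wh = 0.36 kWh
Total energy = 1.307 + 0.3639 + 0.36 = 2.031 kWh
Cost = 2.031 kWh × $0.183 = $0.37

$0.37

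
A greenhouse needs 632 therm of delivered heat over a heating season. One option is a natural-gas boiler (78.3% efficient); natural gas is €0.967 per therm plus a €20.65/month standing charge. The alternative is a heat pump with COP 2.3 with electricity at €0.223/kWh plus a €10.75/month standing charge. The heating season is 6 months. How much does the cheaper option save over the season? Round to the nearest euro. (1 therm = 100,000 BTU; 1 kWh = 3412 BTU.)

Heat load = 632 therm × 100,000 = 63,200,000 BTU
Gas: input = 63,200,000 / 0.783 = 80,715,198 BTU = 807.2 therm → 807.2 × €0.967 = €780.52; + 6 × €20.65 standing = €904.42
Heat pump: 63,200,000 BTU / 3412 = 18,520 kWh heat; / 2.3 = 8,053 kWh in → × €0.223 = €1,795.91; + 6 × €10.75 standing = €1,860.41
Difference = |€904.42 − €1,860.41| = €956.00

€956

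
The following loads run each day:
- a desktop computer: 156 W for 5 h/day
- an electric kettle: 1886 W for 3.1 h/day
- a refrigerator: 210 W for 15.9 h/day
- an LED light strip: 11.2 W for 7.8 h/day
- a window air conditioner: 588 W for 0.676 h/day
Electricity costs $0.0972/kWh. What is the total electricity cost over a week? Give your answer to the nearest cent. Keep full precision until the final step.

$7.11

desktop computer: 156 W × 5 h × 7 d = 5,460 Wh = 5.46 kWh
electric kettle: 1886 W × 3.1 h × 7 d = 40,926 Wh = 40.93 kWh
refrigerator: 210 W × 15.9 h × 7 d = 23,373 Wh = 23.37 kWh
LED light strip: 11.2 W × 7.8 h × 7 d = 612 Wh = 0.6115 kWh
window air conditioner: 588 W × 0.676 h × 7 d = 2,782 Wh = 2.782 kWh
Total energy = 5.46 + 40.93 + 23.37 + 0.6115 + 2.782 = 73.15 kWh
Cost = 73.15 kWh × $0.0972 = $7.11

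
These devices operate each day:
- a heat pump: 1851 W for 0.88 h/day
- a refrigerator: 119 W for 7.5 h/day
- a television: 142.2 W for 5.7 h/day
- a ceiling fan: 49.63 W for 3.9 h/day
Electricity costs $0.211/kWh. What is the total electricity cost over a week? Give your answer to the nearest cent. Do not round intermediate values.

heat pump: 1851 W × 0.88 h × 7 d = 11,402 Wh = 11.4 kWh
refrigerator: 119 W × 7.5 h × 7 d = 6,248 Wh = 6.247 kWh
television: 142.2 W × 5.7 h × 7 d = 5,674 Wh = 5.674 kWh
ceiling fan: 49.63 W × 3.9 h × 7 d = 1,355 Wh = 1.355 kWh
Total energy = 11.4 + 6.247 + 5.674 + 1.355 = 24.68 kWh
Cost = 24.68 kWh × $0.211 = $5.21

$5.21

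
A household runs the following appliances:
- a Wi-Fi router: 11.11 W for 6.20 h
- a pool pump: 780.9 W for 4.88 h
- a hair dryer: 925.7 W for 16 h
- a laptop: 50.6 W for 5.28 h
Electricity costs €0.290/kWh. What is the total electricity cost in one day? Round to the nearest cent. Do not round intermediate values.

Wi-Fi router: 11.11 W × 6.20 h = 69 Wh = 0.06888 kWh
pool pump: 780.9 W × 4.88 h = 3,811 Wh = 3.811 kWh
hair dryer: 925.7 W × 16 h = 14,811 Wh = 14.81 kWh
laptop: 50.6 W × 5.28 h = 267 Wh = 0.2672 kWh
Total energy = 0.06888 + 3.811 + 14.81 + 0.2672 = 18.96 kWh
Cost = 18.96 kWh × €0.290 = €5.50

€5.50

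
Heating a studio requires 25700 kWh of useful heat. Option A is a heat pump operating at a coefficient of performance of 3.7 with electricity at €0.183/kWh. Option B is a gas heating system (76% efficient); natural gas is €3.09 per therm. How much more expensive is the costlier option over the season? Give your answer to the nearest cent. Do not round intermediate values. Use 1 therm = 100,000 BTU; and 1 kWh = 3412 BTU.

€2294.12

Heat load = 25700 kWh × 3412 = 87,688,400 BTU
Gas: input = 87,688,400 / 0.76 = 115,379,474 BTU = 1,154 therm → 1,154 × €3.09 = €3,565.23
Heat pump: 87,688,400 BTU / 3412 = 25,700 kWh heat; / 3.7 = 6,946 kWh in → × €0.183 = €1,271.11
Difference = |€3,565.23 − €1,271.11| = €2,294.12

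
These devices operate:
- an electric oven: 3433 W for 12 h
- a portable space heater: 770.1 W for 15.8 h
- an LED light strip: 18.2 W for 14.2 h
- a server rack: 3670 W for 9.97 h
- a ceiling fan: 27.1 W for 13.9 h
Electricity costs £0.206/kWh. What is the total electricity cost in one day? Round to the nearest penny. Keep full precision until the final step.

electric oven: 3433 W × 12 h = 41,196 Wh = 41.2 kWh
portable space heater: 770.1 W × 15.8 h = 12,168 Wh = 12.17 kWh
LED light strip: 18.2 W × 14.2 h = 258 Wh = 0.2584 kWh
server rack: 3670 W × 9.97 h = 36,590 Wh = 36.59 kWh
ceiling fan: 27.1 W × 13.9 h = 377 Wh = 0.3767 kWh
Total energy = 41.2 + 12.17 + 0.2584 + 36.59 + 0.3767 = 90.59 kWh
Cost = 90.59 kWh × £0.206 = £18.66

£18.66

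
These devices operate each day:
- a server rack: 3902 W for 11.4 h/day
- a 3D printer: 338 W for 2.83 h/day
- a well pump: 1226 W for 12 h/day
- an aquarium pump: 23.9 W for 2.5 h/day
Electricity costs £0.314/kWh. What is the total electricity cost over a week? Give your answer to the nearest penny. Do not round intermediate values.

server rack: 3902 W × 11.4 h × 7 d = 311,380 Wh = 311.4 kWh
3D printer: 338 W × 2.83 h × 7 d = 6,696 Wh = 6.696 kWh
well pump: 1226 W × 12 h × 7 d = 102,984 Wh = 103 kWh
aquarium pump: 23.9 W × 2.5 h × 7 d = 418 Wh = 0.4183 kWh
Total energy = 311.4 + 6.696 + 103 + 0.4183 = 421.5 kWh
Cost = 421.5 kWh × £0.314 = £132.34

£132.34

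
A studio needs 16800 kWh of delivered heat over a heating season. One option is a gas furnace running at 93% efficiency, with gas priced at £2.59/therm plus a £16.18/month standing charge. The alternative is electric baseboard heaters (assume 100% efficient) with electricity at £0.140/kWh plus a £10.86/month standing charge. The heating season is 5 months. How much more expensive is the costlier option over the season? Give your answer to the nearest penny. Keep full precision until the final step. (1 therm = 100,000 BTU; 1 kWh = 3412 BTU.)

£729.02

Heat load = 16800 kWh × 3412 = 57,321,600 BTU
Gas: input = 57,321,600 / 0.93 = 61,636,129 BTU = 616.4 therm → 616.4 × £2.59 = £1,596.38; + 5 × £16.18 standing = £1,677.28
Electric: 57,321,600 BTU / 3412 = 16,800 kWh → × £0.140 = £2,352.00; + 5 × £10.86 standing = £2,406.30
Difference = |£1,677.28 − £2,406.30| = £729.02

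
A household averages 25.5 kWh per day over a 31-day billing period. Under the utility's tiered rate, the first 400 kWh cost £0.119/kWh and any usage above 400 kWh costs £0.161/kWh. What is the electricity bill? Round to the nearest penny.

£110.47

Usage = 25.5 kWh/day × 31 days = 790.5 kWh
First 400 kWh × £0.119 = £47.60
Remaining 390.5 kWh × £0.161 = £62.87
Total = £110.47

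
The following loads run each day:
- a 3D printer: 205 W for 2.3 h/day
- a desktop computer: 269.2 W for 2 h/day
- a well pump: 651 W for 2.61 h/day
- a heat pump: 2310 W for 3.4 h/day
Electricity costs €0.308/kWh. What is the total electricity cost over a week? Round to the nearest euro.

3D printer: 205 W × 2.3 h × 7 d = 3,300 Wh = 3.3 kWh
desktop computer: 269.2 W × 2 h × 7 d = 3,769 Wh = 3.769 kWh
well pump: 651 W × 2.61 h × 7 d = 11,894 Wh = 11.89 kWh
heat pump: 2310 W × 3.4 h × 7 d = 54,978 Wh = 54.98 kWh
Total energy = 3.3 + 3.769 + 11.89 + 54.98 = 73.94 kWh
Cost = 73.94 kWh × €0.308 = €22.77 ≈ €23

€23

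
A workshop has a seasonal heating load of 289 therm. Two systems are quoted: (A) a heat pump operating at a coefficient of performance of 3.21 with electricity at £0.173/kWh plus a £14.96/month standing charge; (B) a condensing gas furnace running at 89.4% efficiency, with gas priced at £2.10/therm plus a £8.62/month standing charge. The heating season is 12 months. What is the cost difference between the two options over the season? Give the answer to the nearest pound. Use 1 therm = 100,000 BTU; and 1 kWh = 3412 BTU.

Heat load = 289 therm × 100,000 = 28,900,000 BTU
Gas: input = 28,900,000 / 0.894 = 32,326,622 BTU = 323.3 therm → 323.3 × £2.10 = £678.86; + 12 × £8.62 standing = £782.30
Heat pump: 28,900,000 BTU / 3412 = 8,470 kWh heat; / 3.21 = 2,639 kWh in → × £0.173 = £456.49; + 12 × £14.96 standing = £636.01
Difference = |£782.30 − £636.01| = £146.29 ≈ £146

£146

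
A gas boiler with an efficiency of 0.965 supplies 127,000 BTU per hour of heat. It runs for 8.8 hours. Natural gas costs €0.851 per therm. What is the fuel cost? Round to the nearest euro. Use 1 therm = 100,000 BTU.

Heat delivered = 127,000 BTU/h × 8.8 h = 1,117,600 BTU
Gas input = 1,117,600 / 0.965 = 1,158,135 BTU
= 1,158,135 / 100,000 = 11.58 therm
Cost = 11.58 × €0.851/therm = €9.86 ≈ €10

€10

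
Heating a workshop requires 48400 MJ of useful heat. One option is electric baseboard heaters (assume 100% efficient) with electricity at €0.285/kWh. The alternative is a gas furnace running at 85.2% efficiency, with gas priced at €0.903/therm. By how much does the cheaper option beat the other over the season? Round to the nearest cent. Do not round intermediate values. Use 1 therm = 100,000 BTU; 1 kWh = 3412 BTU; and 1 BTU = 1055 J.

Heat load = 48400 MJ = 48,400,000,000 J / 1055 = 45,876,777 BTU
Gas: input = 45,876,777 / 0.852 = 53,845,983 BTU = 538.5 therm → 538.5 × €0.903 = €486.23
Electric: 45,876,777 BTU / 3412 = 13,450 kWh → × €0.285 = €3,832.03
Difference = |€486.23 − €3,832.03| = €3,345.80

€3345.80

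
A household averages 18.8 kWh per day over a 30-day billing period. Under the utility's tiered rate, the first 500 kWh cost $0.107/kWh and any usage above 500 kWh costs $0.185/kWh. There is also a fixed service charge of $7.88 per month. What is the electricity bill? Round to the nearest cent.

Usage = 18.8 kWh/day × 30 days = 564 kWh
First 500 kWh × $0.107 = $53.50
Remaining 64 kWh × $0.185 = $11.84
Energy charge = $65.34; + service $7.88 = $73.22

$73.22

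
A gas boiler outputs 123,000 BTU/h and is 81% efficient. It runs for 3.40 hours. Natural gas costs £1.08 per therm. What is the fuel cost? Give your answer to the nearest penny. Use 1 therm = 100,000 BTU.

£5.58

Heat delivered = 123,000 BTU/h × 3.40 h = 418,200 BTU
Gas input = 418,200 / 0.81 = 516,296 BTU
= 516,296 / 100,000 = 5.163 therm
Cost = 5.163 × £1.08/therm = £5.58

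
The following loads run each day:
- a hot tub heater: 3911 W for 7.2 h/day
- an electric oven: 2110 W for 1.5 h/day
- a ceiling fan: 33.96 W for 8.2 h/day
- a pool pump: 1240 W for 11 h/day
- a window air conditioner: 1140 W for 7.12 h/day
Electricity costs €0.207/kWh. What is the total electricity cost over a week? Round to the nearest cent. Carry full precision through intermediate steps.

€77.32

hot tub heater: 3911 W × 7.2 h × 7 d = 197,114 Wh = 197.1 kWh
electric oven: 2110 W × 1.5 h × 7 d = 22,155 Wh = 22.16 kWh
ceiling fan: 33.96 W × 8.2 h × 7 d = 1,949 Wh = 1.949 kWh
pool pump: 1240 W × 11 h × 7 d = 95,480 Wh = 95.48 kWh
window air conditioner: 1140 W × 7.12 h × 7 d = 56,818 Wh = 56.82 kWh
Total energy = 197.1 + 22.16 + 1.949 + 95.48 + 56.82 = 373.5 kWh
Cost = 373.5 kWh × €0.207 = €77.32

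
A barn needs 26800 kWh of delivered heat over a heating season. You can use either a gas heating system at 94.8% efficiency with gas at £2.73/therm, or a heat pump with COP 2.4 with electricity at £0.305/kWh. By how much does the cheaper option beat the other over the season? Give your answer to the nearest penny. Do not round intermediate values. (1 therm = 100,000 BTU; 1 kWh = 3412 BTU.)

£772.55

Heat load = 26800 kWh × 3412 = 91,441,600 BTU
Gas: input = 91,441,600 / 0.948 = 96,457,384 BTU = 964.6 therm → 964.6 × £2.73 = £2,633.29
Heat pump: 91,441,600 BTU / 3412 = 26,800 kWh heat; / 2.4 = 11,170 kWh in → × £0.305 = £3,405.83
Difference = |£2,633.29 − £3,405.83| = £772.55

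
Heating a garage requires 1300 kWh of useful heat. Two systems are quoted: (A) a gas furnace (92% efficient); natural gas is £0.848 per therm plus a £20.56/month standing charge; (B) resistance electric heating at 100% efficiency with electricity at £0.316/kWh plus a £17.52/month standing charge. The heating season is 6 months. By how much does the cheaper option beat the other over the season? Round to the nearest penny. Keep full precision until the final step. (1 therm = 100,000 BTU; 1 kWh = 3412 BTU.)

£351.68

Heat load = 1300 kWh × 3412 = 4,435,600 BTU
Gas: input = 4,435,600 / 0.920 = 4,821,304 BTU = 48.21 therm → 48.21 × £0.848 = £40.88; + 6 × £20.56 standing = £164.24
Electric: 4,435,600 BTU / 3412 = 1,300 kWh → × £0.316 = £410.80; + 6 × £17.52 standing = £515.92
Difference = |£164.24 − £515.92| = £351.68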